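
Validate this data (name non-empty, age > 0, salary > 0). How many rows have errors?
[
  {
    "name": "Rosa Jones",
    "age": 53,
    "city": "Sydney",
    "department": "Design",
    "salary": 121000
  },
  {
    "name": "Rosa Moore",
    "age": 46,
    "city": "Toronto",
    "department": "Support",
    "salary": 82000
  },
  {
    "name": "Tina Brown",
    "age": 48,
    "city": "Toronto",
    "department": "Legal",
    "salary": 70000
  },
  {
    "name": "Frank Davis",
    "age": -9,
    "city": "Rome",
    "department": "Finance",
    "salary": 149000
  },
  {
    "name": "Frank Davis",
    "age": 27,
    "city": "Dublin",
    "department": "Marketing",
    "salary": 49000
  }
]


Validating 5 records:
Rules: name non-empty, age > 0, salary > 0

  Row 1 (Rosa Jones): OK
  Row 2 (Rosa Moore): OK
  Row 3 (Tina Brown): OK
  Row 4 (Frank Davis): negative age: -9
  Row 5 (Frank Davis): OK

Total errors: 1

1 errors


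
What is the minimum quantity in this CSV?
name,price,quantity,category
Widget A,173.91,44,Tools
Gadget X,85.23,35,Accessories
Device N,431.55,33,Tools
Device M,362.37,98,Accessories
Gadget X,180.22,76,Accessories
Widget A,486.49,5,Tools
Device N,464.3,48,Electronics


Computing minimum quantity:
Values: [44, 35, 33, 98, 76, 5, 48]
Min = 5

5


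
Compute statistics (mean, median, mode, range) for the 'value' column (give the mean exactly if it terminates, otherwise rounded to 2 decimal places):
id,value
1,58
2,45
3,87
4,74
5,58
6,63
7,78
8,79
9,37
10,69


Data: [58, 45, 87, 74, 58, 63, 78, 79, 37, 69]
Count: 10
Sum: 648
Mean: 648/10 = 64.8
Sorted: [37, 45, 58, 58, 63, 69, 74, 78, 79, 87]
Median: 66.0
Mode: 58 (2 times)
Range: 87 - 37 = 50
Min: 37, Max: 87

mean=64.8, median=66.0, mode=58, range=50


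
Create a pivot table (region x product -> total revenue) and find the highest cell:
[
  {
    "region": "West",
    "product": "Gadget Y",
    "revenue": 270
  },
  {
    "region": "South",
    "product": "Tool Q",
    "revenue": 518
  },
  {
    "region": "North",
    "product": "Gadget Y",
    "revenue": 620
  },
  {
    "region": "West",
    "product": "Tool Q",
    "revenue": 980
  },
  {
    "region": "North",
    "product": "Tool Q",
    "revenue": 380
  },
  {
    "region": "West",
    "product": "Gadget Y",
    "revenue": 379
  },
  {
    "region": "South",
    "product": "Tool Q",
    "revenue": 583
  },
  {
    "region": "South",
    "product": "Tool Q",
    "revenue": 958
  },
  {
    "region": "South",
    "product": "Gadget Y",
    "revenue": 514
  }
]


Pivot: region (rows) x product (columns) -> total revenue

     Gadget Y      Tool Q      
North          620           380  
South          514          2059  
West           649           980  

Highest: South / Tool Q = $2059

South / Tool Q = $2059


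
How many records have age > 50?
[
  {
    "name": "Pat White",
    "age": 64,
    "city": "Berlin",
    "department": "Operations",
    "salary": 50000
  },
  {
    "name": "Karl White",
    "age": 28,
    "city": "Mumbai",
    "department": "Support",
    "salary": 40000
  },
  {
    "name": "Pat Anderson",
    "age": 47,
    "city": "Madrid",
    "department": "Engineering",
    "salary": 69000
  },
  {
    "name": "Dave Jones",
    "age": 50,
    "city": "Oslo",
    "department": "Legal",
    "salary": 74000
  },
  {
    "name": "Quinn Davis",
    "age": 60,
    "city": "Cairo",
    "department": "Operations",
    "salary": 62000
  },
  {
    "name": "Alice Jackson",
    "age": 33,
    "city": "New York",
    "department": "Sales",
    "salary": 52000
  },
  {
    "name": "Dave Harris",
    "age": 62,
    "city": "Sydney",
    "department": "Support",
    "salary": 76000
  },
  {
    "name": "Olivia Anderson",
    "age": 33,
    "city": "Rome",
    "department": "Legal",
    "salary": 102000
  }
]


Data: 8 records
Condition: age > 50

Checking each record:
  Pat White: 64 MATCH
  Karl White: 28
  Pat Anderson: 47
  Dave Jones: 50
  Quinn Davis: 60 MATCH
  Alice Jackson: 33
  Dave Harris: 62 MATCH
  Olivia Anderson: 33

Count: 3

3


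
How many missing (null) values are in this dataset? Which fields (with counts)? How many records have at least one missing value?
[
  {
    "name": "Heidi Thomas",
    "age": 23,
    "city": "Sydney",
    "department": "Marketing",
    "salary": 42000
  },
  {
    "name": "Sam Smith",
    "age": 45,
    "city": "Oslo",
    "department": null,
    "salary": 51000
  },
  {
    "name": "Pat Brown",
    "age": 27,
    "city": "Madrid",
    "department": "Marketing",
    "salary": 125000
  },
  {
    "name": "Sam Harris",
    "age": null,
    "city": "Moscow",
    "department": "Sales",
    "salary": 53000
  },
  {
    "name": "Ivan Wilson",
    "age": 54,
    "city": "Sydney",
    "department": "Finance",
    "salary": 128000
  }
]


Checking for missing (null) values in 5 records:

  Heidi Thomas: complete
  Sam Smith: department
  Pat Brown: complete
  Sam Harris: age
  Ivan Wilson: complete

Per field:
  name: 0 missing
  age: 1 missing
  city: 0 missing
  department: 1 missing
  salary: 0 missing

Total missing values: 2
Records with any missing: 2

2 missing values (age: 1, department: 1); 2 incomplete records


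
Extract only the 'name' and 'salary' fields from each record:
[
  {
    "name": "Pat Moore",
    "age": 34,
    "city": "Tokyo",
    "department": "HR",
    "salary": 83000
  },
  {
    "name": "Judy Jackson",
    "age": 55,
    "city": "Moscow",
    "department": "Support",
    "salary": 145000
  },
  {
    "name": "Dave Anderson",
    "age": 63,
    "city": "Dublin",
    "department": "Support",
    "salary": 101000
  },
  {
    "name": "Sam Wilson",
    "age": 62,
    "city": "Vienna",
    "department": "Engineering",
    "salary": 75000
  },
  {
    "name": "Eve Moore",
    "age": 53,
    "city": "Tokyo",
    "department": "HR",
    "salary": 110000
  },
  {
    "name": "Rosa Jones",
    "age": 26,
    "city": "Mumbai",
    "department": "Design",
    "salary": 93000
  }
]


Original: 6 records with fields: name, age, city, department, salary
Keep: ['name', 'salary']
Drop: ['age', 'city', 'department']
Result: 6 records, 2 fields each

[
  {
    "name": "Pat Moore",
    "salary": 83000
  },
  {
    "name": "Judy Jackson",
    "salary": 145000
  },
  {
    "name": "Dave Anderson",
    "salary": 101000
  },
  {
    "name": "Sam Wilson",
    "salary": 75000
  },
  {
    "name": "Eve Moore",
    "salary": 110000
  },
  {
    "name": "Rosa Jones",
    "salary": 93000
  }
]


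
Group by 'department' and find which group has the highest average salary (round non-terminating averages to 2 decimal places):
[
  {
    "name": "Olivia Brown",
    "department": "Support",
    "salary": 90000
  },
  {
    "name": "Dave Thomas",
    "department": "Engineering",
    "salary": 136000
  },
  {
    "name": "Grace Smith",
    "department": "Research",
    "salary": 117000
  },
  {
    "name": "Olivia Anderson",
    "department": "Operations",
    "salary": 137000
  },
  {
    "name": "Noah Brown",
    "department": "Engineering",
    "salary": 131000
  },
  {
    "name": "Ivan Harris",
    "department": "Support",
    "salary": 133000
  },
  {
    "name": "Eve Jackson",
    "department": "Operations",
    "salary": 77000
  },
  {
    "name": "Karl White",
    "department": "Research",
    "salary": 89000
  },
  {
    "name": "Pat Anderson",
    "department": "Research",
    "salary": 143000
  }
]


Group by: department

Groups:
  Engineering: 2 people, avg salary = 267000/2 = $133500
  Operations: 2 people, avg salary = 214000/2 = $107000
  Research: 3 people, avg salary = 349000/3 ≈ $116333.33
  Support: 2 people, avg salary = 223000/2 = $111500

Highest average salary: Engineering ($133500)

Engineering ($133500)


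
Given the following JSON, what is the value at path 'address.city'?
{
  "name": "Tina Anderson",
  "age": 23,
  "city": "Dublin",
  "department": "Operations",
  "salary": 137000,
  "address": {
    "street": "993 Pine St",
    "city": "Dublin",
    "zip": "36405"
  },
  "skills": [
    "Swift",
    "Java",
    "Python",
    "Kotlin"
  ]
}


Query: address.city
Path: address -> city
Value: Dublin

Dublin


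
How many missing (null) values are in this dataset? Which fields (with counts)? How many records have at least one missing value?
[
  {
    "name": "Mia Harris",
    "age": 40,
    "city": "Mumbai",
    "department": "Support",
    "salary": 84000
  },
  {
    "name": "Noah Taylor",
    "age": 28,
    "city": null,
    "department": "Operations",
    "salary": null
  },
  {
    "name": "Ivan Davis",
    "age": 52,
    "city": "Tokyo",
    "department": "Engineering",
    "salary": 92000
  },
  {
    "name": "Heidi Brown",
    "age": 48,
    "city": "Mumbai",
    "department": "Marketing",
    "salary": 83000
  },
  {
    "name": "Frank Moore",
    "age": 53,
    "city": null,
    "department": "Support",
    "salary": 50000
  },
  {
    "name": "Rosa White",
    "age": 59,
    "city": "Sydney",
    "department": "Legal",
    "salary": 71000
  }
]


Checking for missing (null) values in 6 records:

  Mia Harris: complete
  Noah Taylor: city, salary
  Ivan Davis: complete
  Heidi Brown: complete
  Frank Moore: city
  Rosa White: complete

Per field:
  name: 0 missing
  age: 0 missing
  city: 2 missing
  department: 0 missing
  salary: 1 missing

Total missing values: 3
Records with any missing: 2

3 missing values (city: 2, salary: 1); 2 incomplete records


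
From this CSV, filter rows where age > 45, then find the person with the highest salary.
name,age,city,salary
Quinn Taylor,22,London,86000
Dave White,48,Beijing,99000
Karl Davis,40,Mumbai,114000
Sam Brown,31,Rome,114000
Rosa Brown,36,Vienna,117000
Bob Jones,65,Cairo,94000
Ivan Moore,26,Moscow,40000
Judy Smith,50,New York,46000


Filter: age > 45
Sort by: salary (descending)

Filtered records (3):
  Dave White, age 48, salary $99000
  Bob Jones, age 65, salary $94000
  Judy Smith, age 50, salary $46000

Highest salary: Dave White ($99000)

Dave White


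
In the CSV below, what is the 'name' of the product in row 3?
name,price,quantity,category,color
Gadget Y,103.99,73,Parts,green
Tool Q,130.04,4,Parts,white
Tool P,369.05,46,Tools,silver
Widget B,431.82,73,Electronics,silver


Query: Row 3 ('Tool P'), column 'name'
Value: Tool P

Tool P


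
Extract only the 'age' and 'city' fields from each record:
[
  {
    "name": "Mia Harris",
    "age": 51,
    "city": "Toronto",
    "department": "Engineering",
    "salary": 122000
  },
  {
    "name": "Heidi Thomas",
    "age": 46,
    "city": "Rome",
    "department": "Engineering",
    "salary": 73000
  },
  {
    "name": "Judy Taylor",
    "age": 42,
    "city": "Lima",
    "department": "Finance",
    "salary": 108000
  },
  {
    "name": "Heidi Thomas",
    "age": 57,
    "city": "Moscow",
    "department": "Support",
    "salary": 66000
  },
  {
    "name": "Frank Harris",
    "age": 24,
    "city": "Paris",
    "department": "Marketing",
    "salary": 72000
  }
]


Original: 5 records with fields: name, age, city, department, salary
Keep: ['age', 'city']
Drop: ['name', 'department', 'salary']
Result: 5 records, 2 fields each

[
  {
    "age": 51,
    "city": "Toronto"
  },
  {
    "age": 46,
    "city": "Rome"
  },
  {
    "age": 42,
    "city": "Lima"
  },
  {
    "age": 57,
    "city": "Moscow"
  },
  {
    "age": 24,
    "city": "Paris"
  }
]


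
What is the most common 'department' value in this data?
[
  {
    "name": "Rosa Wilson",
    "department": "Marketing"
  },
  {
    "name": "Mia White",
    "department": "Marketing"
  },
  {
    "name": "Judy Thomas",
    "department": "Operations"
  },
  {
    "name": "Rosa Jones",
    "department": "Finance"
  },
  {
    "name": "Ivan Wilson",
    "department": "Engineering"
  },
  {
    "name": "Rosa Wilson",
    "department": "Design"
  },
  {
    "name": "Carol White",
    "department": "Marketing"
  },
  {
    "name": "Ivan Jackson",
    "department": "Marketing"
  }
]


Counting 'department' values across 8 records:

  Marketing: 4 ####
  Operations: 1 #
  Finance: 1 #
  Engineering: 1 #
  Design: 1 #

Most common: Marketing (4 times)

Marketing (4 times)


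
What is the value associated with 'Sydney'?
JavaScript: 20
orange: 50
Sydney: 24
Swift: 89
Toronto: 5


Looking up key 'Sydney'
Value: 24

24


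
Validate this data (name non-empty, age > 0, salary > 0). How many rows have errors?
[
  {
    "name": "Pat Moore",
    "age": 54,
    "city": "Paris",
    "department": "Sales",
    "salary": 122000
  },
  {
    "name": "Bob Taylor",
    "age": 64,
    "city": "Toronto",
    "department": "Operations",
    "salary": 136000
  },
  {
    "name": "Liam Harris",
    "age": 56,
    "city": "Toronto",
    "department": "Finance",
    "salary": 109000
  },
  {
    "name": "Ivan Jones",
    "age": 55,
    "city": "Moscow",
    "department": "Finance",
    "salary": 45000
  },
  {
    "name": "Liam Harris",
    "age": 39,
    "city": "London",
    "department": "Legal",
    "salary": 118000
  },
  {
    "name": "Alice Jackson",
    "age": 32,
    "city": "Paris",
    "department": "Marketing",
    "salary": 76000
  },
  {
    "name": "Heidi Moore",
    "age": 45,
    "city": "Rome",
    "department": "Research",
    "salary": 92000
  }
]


Validating 7 records:
Rules: name non-empty, age > 0, salary > 0

  Row 1 (Pat Moore): OK
  Row 2 (Bob Taylor): OK
  Row 3 (Liam Harris): OK
  Row 4 (Ivan Jones): OK
  Row 5 (Liam Harris): OK
  Row 6 (Alice Jackson): OK
  Row 7 (Heidi Moore): OK

Total errors: 0

0 errors


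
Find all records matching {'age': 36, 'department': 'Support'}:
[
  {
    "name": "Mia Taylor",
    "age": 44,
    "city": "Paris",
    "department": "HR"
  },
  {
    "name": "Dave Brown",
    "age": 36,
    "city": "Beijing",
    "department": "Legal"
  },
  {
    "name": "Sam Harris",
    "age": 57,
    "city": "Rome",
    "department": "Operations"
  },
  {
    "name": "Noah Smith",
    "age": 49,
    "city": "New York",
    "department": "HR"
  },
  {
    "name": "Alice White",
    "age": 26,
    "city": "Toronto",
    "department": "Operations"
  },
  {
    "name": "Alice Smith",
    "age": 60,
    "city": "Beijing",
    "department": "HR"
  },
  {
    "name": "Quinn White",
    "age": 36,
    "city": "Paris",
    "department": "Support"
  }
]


Search criteria: {'age': 36, 'department': 'Support'}

Checking 7 records:
  Mia Taylor: {age: 44, department: HR}
  Dave Brown: {age: 36, department: Legal}
  Sam Harris: {age: 57, department: Operations}
  Noah Smith: {age: 49, department: HR}
  Alice White: {age: 26, department: Operations}
  Alice Smith: {age: 60, department: HR}
  Quinn White: {age: 36, department: Support} <-- MATCH

Matches: ["Quinn White"]

["Quinn White"]


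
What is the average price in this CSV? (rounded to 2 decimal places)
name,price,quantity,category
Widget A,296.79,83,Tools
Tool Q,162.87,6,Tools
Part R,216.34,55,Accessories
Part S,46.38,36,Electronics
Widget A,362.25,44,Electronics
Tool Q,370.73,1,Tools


Computing average price:
Values: [296.79, 162.87, 216.34, 46.38, 362.25, 370.73]
Sum = 1455.36
Count = 6
Average = 1455.36/6 = 242.56

242.56


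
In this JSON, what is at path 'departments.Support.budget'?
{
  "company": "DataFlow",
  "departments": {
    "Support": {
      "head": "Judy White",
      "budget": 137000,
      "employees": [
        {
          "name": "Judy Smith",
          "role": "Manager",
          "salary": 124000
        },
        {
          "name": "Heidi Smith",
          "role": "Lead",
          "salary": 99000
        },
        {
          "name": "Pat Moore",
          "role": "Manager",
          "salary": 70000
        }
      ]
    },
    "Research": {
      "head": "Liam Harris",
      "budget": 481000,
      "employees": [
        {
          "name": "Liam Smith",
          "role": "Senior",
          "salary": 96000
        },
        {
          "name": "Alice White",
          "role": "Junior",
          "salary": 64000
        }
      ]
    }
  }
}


Path: departments.Support.budget

Navigate:
  -> departments
  -> Support
  -> budget = 137000

137000


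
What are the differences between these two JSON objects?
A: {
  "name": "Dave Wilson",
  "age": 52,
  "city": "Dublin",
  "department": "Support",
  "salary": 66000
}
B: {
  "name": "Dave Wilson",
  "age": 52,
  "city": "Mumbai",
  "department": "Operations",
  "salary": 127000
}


Comparing each field (in key order):
  name: same
  age: same
  city: DIFFERENT
  department: DIFFERENT
  salary: DIFFERENT
Differences:
  city: Dublin -> Mumbai
  department: Support -> Operations
  salary: 66000 -> 127000

3 field(s) changed

3 changes: city, department, salary


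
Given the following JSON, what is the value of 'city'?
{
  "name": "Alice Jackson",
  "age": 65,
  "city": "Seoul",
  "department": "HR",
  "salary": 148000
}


Looking up field 'city'
Value: Seoul

Seoul


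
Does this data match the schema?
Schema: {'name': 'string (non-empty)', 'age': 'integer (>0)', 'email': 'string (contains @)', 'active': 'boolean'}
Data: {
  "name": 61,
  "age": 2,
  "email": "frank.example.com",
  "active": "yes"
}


Validating each field against schema:
  name: FAIL (61 is not a string)
  age: OK (positive integer)
  email: FAIL ("frank.example.com" does not contain @)
  active: FAIL ("yes" is not a boolean)

Result: INVALID (3 errors: name, email, active)

INVALID (3 errors: name, email, active)


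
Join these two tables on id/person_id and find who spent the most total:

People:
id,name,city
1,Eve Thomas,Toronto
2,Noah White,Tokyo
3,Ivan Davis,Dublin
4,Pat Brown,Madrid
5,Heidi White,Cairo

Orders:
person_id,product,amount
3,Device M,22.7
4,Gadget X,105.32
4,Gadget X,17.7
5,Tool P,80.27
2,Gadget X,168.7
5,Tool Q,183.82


Join on: people.id = orders.person_id

Joined rows:
  Ivan Davis (Dublin) bought Device M for $22.7
  Pat Brown (Madrid) bought Gadget X for $105.32
  Pat Brown (Madrid) bought Gadget X for $17.7
  Heidi White (Cairo) bought Tool P for $80.27
  Noah White (Tokyo) bought Gadget X for $168.7
  Heidi White (Cairo) bought Tool Q for $183.82

Total per person:
  Heidi White: $264.09
  Noah White: $168.70
  Pat Brown: $123.02
  Ivan Davis: $22.70

Top spender: Heidi White ($264.09)

Heidi White ($264.09)


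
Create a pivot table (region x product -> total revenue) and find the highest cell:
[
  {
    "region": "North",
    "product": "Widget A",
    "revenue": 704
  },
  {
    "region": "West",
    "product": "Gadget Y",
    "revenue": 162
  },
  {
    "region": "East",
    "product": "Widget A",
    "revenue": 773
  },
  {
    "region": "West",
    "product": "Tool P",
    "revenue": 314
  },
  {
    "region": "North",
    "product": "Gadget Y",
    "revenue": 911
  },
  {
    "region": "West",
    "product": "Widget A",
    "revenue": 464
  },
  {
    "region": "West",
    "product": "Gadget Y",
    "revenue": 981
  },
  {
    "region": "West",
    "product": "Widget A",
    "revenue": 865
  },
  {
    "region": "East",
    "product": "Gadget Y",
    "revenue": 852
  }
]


Pivot: region (rows) x product (columns) -> total revenue

     Gadget Y      Tool P        Widget A    
East           852             0           773  
North          911             0           704  
West          1143           314          1329  

Highest: West / Widget A = $1329

West / Widget A = $1329


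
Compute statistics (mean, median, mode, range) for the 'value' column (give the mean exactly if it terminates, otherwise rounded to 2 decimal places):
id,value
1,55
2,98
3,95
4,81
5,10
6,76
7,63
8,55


Data: [55, 98, 95, 81, 10, 76, 63, 55]
Count: 8
Sum: 533
Mean: 533/8 = 66.625
Sorted: [10, 55, 55, 63, 76, 81, 95, 98]
Median: 69.5
Mode: 55 (2 times)
Range: 98 - 10 = 88
Min: 10, Max: 98

mean=66.625, median=69.5, mode=55, range=88


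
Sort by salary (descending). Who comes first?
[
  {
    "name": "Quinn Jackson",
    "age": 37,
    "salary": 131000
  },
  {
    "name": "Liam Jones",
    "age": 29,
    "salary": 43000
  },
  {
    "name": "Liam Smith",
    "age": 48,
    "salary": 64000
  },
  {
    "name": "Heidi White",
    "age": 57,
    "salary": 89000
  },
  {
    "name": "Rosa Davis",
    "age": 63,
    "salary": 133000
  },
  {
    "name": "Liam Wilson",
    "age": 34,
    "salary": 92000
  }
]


Sort by: salary (descending)

Sorted order:
  1. Rosa Davis (salary = 133000)
  2. Quinn Jackson (salary = 131000)
  3. Liam Wilson (salary = 92000)
  4. Heidi White (salary = 89000)
  5. Liam Smith (salary = 64000)
  6. Liam Jones (salary = 43000)

First: Rosa Davis

Rosa Davis


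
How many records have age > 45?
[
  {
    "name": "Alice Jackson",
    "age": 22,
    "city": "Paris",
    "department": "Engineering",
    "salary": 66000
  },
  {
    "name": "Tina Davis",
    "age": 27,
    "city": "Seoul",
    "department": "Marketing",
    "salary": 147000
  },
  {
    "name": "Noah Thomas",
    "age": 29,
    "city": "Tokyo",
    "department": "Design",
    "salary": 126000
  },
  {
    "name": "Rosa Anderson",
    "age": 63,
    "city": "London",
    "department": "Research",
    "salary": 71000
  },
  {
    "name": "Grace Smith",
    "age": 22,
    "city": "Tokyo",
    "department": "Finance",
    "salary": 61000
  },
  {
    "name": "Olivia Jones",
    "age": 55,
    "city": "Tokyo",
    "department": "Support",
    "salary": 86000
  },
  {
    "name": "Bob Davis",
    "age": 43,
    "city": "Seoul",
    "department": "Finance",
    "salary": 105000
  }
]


Data: 7 records
Condition: age > 45

Checking each record:
  Alice Jackson: 22
  Tina Davis: 27
  Noah Thomas: 29
  Rosa Anderson: 63 MATCH
  Grace Smith: 22
  Olivia Jones: 55 MATCH
  Bob Davis: 43

Count: 2

2


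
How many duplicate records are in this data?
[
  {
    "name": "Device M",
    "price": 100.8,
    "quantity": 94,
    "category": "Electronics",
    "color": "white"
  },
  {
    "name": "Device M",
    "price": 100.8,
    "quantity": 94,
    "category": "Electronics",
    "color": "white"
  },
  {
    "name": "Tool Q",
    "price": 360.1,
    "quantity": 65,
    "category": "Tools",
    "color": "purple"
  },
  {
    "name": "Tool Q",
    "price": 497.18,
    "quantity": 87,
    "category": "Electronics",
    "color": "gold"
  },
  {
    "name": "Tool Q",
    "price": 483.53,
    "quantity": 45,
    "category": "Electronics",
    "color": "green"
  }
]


Checking 5 records for duplicates:

  Row 1: Device M ($100.8, qty 94)
  Row 2: Device M ($100.8, qty 94) <-- DUPLICATE
  Row 3: Tool Q ($360.1, qty 65)
  Row 4: Tool Q ($497.18, qty 87)
  Row 5: Tool Q ($483.53, qty 45)

Duplicates found: 1
Unique records: 4

1 duplicates, 4 unique


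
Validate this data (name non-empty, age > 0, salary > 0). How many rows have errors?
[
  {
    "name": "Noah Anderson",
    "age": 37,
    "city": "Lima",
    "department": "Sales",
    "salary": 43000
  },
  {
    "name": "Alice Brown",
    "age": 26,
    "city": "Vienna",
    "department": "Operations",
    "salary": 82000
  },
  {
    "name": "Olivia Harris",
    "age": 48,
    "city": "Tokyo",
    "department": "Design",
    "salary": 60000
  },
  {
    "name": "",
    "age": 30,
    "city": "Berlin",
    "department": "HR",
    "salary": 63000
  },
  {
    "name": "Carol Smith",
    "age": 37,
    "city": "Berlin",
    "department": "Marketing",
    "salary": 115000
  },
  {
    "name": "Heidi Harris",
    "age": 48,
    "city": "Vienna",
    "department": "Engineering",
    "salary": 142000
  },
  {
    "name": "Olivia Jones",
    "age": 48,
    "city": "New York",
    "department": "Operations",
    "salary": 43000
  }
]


Validating 7 records:
Rules: name non-empty, age > 0, salary > 0

  Row 1 (Noah Anderson): OK
  Row 2 (Alice Brown): OK
  Row 3 (Olivia Harris): OK
  Row 4 (???): empty name
  Row 5 (Carol Smith): OK
  Row 6 (Heidi Harris): OK
  Row 7 (Olivia Jones): OK

Total errors: 1

1 errors


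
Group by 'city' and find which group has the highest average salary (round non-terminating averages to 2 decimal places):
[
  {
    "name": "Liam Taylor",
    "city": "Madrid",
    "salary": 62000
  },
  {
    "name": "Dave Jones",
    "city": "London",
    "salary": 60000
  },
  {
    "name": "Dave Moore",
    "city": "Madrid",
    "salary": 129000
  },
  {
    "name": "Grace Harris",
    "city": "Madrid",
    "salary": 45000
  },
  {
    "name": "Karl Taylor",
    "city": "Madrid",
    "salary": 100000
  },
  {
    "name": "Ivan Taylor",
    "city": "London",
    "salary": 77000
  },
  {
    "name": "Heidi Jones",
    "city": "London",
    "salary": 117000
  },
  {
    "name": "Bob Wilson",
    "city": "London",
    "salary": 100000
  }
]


Group by: city

Groups:
  London: 4 people, avg salary = 354000/4 = $88500
  Madrid: 4 people, avg salary = 336000/4 = $84000

Highest average salary: London ($88500)

London ($88500)


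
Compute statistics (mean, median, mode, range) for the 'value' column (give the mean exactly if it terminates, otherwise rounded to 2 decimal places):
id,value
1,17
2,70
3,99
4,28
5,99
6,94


Data: [17, 70, 99, 28, 99, 94]
Count: 6
Sum: 407
Mean: 407/6 ≈ 67.83 (rounded to 2 decimal places)
Sorted: [17, 28, 70, 94, 99, 99]
Median: 82.0
Mode: 99 (2 times)
Range: 99 - 17 = 82
Min: 17, Max: 99

mean≈67.83, median=82.0, mode=99, range=82


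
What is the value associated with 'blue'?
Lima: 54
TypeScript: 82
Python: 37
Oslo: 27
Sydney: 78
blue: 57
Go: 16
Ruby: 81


Looking up key 'blue'
Value: 57

57


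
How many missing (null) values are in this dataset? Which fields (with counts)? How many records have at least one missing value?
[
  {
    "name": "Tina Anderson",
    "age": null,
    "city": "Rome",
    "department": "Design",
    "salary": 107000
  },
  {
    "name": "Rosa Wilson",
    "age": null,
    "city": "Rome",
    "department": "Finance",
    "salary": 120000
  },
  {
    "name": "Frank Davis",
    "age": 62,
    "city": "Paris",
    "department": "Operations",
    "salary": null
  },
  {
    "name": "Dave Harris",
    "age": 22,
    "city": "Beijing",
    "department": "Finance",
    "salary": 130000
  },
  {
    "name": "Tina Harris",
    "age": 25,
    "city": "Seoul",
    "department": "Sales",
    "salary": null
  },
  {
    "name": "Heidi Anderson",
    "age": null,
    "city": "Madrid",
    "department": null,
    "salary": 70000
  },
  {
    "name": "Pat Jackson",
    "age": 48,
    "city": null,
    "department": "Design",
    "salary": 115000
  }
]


Checking for missing (null) values in 7 records:

  Tina Anderson: age
  Rosa Wilson: age
  Frank Davis: salary
  Dave Harris: complete
  Tina Harris: salary
  Heidi Anderson: age, department
  Pat Jackson: city

Per field:
  name: 0 missing
  age: 3 missing
  city: 1 missing
  department: 1 missing
  salary: 2 missing

Total missing values: 7
Records with any missing: 6

7 missing values (age: 3, city: 1, department: 1, salary: 2); 6 incomplete records


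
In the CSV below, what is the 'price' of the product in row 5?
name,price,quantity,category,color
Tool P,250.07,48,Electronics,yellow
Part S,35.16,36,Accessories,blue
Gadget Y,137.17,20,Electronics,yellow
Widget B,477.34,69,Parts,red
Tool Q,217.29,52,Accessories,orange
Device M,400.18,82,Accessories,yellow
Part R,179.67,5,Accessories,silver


Query: Row 5 ('Tool Q'), column 'price'
Value: 217.29

217.29


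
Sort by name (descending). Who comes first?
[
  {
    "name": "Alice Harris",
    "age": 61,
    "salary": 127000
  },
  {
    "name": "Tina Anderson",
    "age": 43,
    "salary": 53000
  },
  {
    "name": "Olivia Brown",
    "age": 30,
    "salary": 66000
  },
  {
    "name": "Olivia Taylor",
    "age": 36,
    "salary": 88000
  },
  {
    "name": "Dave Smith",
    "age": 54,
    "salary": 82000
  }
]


Sort by: name (descending)

Sorted order:
  1. Tina Anderson (name = Tina Anderson)
  2. Olivia Taylor (name = Olivia Taylor)
  3. Olivia Brown (name = Olivia Brown)
  4. Dave Smith (name = Dave Smith)
  5. Alice Harris (name = Alice Harris)

First: Tina Anderson

Tina Anderson


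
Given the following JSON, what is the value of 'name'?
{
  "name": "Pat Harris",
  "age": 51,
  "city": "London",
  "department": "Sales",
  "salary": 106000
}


Looking up field 'name'
Value: Pat Harris

Pat Harris


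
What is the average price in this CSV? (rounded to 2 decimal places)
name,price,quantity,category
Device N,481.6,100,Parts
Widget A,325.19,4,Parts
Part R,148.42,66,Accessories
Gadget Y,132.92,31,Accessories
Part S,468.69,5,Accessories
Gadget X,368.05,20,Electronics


Computing average price:
Values: [481.6, 325.19, 148.42, 132.92, 468.69, 368.05]
Sum = 1924.87
Count = 6
Average = 1924.87/6 ≈ 320.81 (rounded to 2 decimal places)

320.81


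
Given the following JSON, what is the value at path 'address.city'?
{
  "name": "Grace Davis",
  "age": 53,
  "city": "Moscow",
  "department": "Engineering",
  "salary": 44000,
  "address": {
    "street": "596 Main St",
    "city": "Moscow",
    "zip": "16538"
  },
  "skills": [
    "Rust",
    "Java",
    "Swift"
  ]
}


Query: address.city
Path: address -> city
Value: Moscow

Moscow


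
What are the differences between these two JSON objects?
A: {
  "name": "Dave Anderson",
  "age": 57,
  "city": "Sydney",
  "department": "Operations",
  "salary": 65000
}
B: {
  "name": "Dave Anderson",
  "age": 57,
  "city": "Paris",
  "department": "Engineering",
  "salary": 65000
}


Comparing each field (in key order):
  name: same
  age: same
  city: DIFFERENT
  department: DIFFERENT
  salary: same
Differences:
  city: Sydney -> Paris
  department: Operations -> Engineering

2 field(s) changed

2 changes: city, department


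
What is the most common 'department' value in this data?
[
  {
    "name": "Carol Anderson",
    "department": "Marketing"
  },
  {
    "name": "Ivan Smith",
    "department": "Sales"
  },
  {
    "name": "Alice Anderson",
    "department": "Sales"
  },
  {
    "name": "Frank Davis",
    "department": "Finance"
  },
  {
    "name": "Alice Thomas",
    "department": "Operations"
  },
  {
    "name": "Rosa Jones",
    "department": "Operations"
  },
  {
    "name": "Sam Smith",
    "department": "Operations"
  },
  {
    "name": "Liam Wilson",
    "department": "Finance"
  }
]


Counting 'department' values across 8 records:

  Operations: 3 ###
  Sales: 2 ##
  Finance: 2 ##
  Marketing: 1 #

Most common: Operations (3 times)

Operations (3 times)


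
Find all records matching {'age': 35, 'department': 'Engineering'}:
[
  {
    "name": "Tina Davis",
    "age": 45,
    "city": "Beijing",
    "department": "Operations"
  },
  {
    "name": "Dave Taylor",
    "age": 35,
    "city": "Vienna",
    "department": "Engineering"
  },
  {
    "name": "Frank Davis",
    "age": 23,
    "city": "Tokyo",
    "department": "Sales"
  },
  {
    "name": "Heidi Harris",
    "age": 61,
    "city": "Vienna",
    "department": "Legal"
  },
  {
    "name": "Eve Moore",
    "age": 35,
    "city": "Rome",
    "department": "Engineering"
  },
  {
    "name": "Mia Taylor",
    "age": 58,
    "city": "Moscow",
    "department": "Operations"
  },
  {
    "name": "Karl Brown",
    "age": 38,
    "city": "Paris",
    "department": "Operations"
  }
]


Search criteria: {'age': 35, 'department': 'Engineering'}

Checking 7 records:
  Tina Davis: {age: 45, department: Operations}
  Dave Taylor: {age: 35, department: Engineering} <-- MATCH
  Frank Davis: {age: 23, department: Sales}
  Heidi Harris: {age: 61, department: Legal}
  Eve Moore: {age: 35, department: Engineering} <-- MATCH
  Mia Taylor: {age: 58, department: Operations}
  Karl Brown: {age: 38, department: Operations}

Matches: ["Dave Taylor", "Eve Moore"]

["Dave Taylor", "Eve Moore"]


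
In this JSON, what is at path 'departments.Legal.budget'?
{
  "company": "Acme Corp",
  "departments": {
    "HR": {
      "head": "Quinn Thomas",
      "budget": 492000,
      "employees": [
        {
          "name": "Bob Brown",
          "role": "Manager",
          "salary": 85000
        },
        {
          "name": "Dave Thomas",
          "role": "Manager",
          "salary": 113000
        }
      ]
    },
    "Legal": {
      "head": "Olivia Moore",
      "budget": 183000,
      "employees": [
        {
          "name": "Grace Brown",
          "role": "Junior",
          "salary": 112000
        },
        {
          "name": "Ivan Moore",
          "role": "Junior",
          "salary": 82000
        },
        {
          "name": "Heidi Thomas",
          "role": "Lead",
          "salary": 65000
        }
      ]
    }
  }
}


Path: departments.Legal.budget

Navigate:
  -> departments
  -> Legal
  -> budget = 183000

183000


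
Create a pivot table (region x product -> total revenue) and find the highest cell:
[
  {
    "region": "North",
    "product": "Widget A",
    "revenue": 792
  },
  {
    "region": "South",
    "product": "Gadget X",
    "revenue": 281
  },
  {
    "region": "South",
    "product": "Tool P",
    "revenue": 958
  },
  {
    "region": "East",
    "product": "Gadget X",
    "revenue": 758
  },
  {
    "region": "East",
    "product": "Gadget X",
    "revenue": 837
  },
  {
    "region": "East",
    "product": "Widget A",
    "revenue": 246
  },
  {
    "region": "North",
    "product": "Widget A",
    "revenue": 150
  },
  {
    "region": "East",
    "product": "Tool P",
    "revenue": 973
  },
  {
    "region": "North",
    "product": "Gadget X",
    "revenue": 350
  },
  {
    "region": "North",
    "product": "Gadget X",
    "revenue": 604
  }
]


Pivot: region (rows) x product (columns) -> total revenue

     Gadget X      Tool P        Widget A    
East          1595           973           246  
North          954             0           942  
South          281           958             0  

Highest: East / Gadget X = $1595

East / Gadget X = $1595


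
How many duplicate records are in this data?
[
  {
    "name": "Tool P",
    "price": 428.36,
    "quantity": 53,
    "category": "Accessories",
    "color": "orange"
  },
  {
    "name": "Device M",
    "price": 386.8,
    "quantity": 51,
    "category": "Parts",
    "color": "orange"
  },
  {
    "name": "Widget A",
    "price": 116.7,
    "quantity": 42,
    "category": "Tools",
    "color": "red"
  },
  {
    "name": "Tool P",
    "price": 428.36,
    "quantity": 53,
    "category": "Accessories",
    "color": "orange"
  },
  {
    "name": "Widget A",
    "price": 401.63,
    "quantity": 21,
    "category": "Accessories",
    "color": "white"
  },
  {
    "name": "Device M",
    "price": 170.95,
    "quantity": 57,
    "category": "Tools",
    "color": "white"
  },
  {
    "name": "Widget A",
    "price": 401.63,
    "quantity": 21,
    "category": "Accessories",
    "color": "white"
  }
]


Checking 7 records for duplicates:

  Row 1: Tool P ($428.36, qty 53)
  Row 2: Device M ($386.8, qty 51)
  Row 3: Widget A ($116.7, qty 42)
  Row 4: Tool P ($428.36, qty 53) <-- DUPLICATE
  Row 5: Widget A ($401.63, qty 21)
  Row 6: Device M ($170.95, qty 57)
  Row 7: Widget A ($401.63, qty 21) <-- DUPLICATE

Duplicates found: 2
Unique records: 5

2 duplicates, 5 unique


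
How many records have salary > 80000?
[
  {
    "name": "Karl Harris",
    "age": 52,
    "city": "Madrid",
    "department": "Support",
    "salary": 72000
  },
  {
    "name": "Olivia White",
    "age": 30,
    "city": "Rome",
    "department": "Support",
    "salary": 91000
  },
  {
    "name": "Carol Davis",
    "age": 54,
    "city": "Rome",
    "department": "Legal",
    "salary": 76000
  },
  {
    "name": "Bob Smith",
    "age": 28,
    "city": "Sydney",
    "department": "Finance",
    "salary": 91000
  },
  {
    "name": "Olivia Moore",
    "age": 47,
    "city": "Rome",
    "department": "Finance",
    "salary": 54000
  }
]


Data: 5 records
Condition: salary > 80000

Checking each record:
  Karl Harris: 72000
  Olivia White: 91000 MATCH
  Carol Davis: 76000
  Bob Smith: 91000 MATCH
  Olivia Moore: 54000

Count: 2

2


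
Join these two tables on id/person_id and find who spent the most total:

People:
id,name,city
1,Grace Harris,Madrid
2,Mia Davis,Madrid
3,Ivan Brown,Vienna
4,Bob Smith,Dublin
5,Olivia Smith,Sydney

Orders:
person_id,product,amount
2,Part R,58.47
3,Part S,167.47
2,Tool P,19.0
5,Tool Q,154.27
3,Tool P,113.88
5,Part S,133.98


Join on: people.id = orders.person_id

Joined rows:
  Mia Davis (Madrid) bought Part R for $58.47
  Ivan Brown (Vienna) bought Part S for $167.47
  Mia Davis (Madrid) bought Tool P for $19.0
  Olivia Smith (Sydney) bought Tool Q for $154.27
  Ivan Brown (Vienna) bought Tool P for $113.88
  Olivia Smith (Sydney) bought Part S for $133.98

Total per person:
  Olivia Smith: $288.25
  Ivan Brown: $281.35
  Mia Davis: $77.47

Top spender: Olivia Smith ($288.25)

Olivia Smith ($288.25)


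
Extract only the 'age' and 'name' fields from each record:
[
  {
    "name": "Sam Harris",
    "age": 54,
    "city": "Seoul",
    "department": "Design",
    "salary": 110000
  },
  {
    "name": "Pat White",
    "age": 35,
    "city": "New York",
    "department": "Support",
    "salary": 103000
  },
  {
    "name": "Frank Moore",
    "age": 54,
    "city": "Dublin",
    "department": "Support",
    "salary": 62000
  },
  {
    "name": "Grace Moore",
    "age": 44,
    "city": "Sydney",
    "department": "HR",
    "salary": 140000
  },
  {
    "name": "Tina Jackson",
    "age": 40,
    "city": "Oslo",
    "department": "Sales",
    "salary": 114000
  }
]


Original: 5 records with fields: name, age, city, department, salary
Keep: ['age', 'name']
Drop: ['city', 'department', 'salary']
Result: 5 records, 2 fields each

[
  {
    "age": 54,
    "name": "Sam Harris"
  },
  {
    "age": 35,
    "name": "Pat White"
  },
  {
    "age": 54,
    "name": "Frank Moore"
  },
  {
    "age": 44,
    "name": "Grace Moore"
  },
  {
    "age": 40,
    "name": "Tina Jackson"
  }
]


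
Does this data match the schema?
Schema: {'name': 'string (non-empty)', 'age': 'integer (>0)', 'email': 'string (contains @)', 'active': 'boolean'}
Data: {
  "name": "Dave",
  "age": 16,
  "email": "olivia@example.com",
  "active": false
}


Validating each field against schema:
  name: OK (non-empty string)
  age: OK (positive integer)
  email: OK (string with @)
  active: OK (boolean)

Result: VALID

VALID


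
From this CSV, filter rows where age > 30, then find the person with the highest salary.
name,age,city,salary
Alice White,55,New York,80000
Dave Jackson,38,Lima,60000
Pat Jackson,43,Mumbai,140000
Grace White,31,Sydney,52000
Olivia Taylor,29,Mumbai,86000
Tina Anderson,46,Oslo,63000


Filter: age > 30
Sort by: salary (descending)

Filtered records (5):
  Pat Jackson, age 43, salary $140000
  Alice White, age 55, salary $80000
  Tina Anderson, age 46, salary $63000
  Dave Jackson, age 38, salary $60000
  Grace White, age 31, salary $52000

Highest salary: Pat Jackson ($140000)

Pat Jackson


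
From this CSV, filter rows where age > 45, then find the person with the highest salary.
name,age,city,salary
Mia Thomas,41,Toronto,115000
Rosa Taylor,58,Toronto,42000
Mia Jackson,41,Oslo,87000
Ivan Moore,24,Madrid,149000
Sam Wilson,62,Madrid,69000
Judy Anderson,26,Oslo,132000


Filter: age > 45
Sort by: salary (descending)

Filtered records (2):
  Sam Wilson, age 62, salary $69000
  Rosa Taylor, age 58, salary $42000

Highest salary: Sam Wilson ($69000)

Sam Wilson


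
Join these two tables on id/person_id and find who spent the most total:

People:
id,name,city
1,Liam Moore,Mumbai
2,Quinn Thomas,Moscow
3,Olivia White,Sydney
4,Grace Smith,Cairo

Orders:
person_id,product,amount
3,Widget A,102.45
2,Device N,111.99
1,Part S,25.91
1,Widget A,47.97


Join on: people.id = orders.person_id

Joined rows:
  Olivia White (Sydney) bought Widget A for $102.45
  Quinn Thomas (Moscow) bought Device N for $111.99
  Liam Moore (Mumbai) bought Part S for $25.91
  Liam Moore (Mumbai) bought Widget A for $47.97

Total per person:
  Quinn Thomas: $111.99
  Olivia White: $102.45
  Liam Moore: $73.88

Top spender: Quinn Thomas ($111.99)

Quinn Thomas ($111.99)


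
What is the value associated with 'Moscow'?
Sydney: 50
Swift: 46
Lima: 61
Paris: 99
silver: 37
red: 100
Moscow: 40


Looking up key 'Moscow'
Value: 40

40


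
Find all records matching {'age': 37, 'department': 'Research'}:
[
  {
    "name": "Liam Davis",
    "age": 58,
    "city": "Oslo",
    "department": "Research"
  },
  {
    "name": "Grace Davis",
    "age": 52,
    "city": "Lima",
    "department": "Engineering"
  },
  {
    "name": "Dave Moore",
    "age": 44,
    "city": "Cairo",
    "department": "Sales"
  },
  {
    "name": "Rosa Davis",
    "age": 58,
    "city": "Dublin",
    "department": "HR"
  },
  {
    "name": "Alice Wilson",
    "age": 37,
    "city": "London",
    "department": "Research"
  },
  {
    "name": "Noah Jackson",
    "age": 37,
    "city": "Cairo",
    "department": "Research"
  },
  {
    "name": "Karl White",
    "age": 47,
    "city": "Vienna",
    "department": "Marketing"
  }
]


Search criteria: {'age': 37, 'department': 'Research'}

Checking 7 records:
  Liam Davis: {age: 58, department: Research}
  Grace Davis: {age: 52, department: Engineering}
  Dave Moore: {age: 44, department: Sales}
  Rosa Davis: {age: 58, department: HR}
  Alice Wilson: {age: 37, department: Research} <-- MATCH
  Noah Jackson: {age: 37, department: Research} <-- MATCH
  Karl White: {age: 47, department: Marketing}

Matches: ["Alice Wilson", "Noah Jackson"]

["Alice Wilson", "Noah Jackson"]
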